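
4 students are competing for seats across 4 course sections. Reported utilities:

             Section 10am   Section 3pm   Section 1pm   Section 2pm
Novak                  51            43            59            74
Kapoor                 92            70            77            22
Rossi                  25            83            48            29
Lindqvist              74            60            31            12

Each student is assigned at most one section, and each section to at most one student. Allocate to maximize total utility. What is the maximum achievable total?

Max total: 308 points

Optimal: Novak→Section 2pm (74 points), Kapoor→Section 1pm (77 points), Rossi→Section 3pm (83 points), Lindqvist→Section 10am (74 points) — total 74+77+83+74 = 308 points.
Max-entry greedy (repeatedly take the single best remaining cell) gives 280 points, worse by 28.
Swapping Kapoor↔Lindqvist (Kapoor→Section 10am 92 points, Lindqvist→Section 1pm 31 points) loses 28.
Every other assignment is strictly worse.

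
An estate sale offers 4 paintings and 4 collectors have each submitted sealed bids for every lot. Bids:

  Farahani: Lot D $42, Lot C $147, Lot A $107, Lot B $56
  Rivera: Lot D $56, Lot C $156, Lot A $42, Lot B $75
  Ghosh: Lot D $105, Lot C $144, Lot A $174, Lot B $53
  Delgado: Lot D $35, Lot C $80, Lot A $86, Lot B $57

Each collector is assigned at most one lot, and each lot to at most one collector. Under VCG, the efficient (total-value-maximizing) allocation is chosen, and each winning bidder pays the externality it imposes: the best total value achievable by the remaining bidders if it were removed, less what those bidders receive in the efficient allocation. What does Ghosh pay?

Efficient allocation: Farahani→Lot C ($147), Rivera→Lot D ($56), Ghosh→Lot A ($174), Delgado→Lot B ($57); total welfare W = $434.
Ghosh receives Lot A at value $174, so the others get W − 174 = $260.
Without Ghosh: best allocation of the remaining 3 bidders over all 4 lots is Farahani→Lot A ($107), Rivera→Lot C ($156), Delgado→Lot B ($57), total $320.
VCG payment = (others' best without Ghosh) − (others' welfare with Ghosh) = 320 − 260 = $60.

Ghosh pays $60.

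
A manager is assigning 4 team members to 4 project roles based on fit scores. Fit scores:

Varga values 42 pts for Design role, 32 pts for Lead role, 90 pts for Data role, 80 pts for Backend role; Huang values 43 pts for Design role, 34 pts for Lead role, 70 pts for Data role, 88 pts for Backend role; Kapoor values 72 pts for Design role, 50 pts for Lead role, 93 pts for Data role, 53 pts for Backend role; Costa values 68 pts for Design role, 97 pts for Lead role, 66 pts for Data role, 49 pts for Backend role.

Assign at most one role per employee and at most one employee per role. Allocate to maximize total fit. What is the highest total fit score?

Treat this as an assignment problem: match each employee to one role.
Optimal: Varga→Data role (90 pts), Huang→Backend role (88 pts), Kapoor→Design role (72 pts), Costa→Lead role (97 pts) — total 90+88+72+97 = 347 pts.
Max-entry greedy (repeatedly take the single best remaining cell) gives 320 pts, worse by 27.
Next-best assignment: Varga→Design role, Huang→Backend role, Kapoor→Data role, Costa→Lead role = 320 pts.
Checked against all permutations: 347 pts is optimal.

Maximum total: 347 pts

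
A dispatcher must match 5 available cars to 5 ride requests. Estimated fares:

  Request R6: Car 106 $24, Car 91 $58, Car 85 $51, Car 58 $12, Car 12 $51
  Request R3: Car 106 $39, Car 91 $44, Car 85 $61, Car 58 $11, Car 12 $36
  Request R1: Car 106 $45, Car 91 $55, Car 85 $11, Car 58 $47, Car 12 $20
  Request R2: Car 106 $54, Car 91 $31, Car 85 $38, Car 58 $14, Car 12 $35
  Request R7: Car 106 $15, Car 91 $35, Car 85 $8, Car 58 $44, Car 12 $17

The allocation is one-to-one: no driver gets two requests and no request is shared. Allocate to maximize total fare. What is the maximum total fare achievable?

Optimal: Car 106→Request R2 ($54), Car 91→Request R1 ($55), Car 85→Request R3 ($61), Car 58→Request R7 ($44), Car 12→Request R6 ($51) — total 54+55+61+44+51 = $265.
Max-entry greedy (repeatedly take the single best remaining cell) gives $237, worse by 28.
Swapping Car 85↔Car 58 (Car 85→Request R7 $8, Car 58→Request R3 $11) loses 86.
Every other assignment is strictly worse.

Max total: $265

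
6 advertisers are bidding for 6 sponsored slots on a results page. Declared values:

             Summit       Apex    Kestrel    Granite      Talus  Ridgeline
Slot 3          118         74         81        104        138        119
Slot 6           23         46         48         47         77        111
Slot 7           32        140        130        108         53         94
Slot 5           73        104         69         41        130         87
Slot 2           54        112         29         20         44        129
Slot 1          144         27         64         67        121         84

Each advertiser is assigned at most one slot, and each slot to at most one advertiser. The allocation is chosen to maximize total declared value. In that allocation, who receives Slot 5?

Optimal: Summit→Slot 1 ($144), Apex→Slot 2 ($112), Kestrel→Slot 7 ($130), Granite→Slot 3 ($104), Talus→Slot 5 ($130), Ridgeline→Slot 6 ($111) — total 144+112+130+104+130+111 = $731.
Max-entry greedy (repeatedly take the single best remaining cell) gives $667, worse by 64.
Swapping Granite↔Talus (Granite→Slot 5 $41, Talus→Slot 3 $138) loses 55.
No other one-to-one assignment exceeds $731.
Talus's own top slot is Slot 3 ($138), but forcing Talus→Slot 3 and reassigning the rest optimally gives only $692 — worse by 39.

Talus receives Slot 5.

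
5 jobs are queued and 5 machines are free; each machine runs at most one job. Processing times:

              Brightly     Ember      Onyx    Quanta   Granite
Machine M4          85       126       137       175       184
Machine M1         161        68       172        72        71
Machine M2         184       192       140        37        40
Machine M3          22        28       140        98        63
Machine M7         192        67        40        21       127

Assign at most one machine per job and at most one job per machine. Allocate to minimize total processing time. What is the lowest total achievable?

Min total: 261 min

Optimal: Brightly→Machine M4 (85 min), Ember→Machine M3 (28 min), Onyx→Machine M7 (40 min), Quanta→Machine M2 (37 min), Granite→Machine M1 (71 min) — total 85+28+40+37+71 = 261 min.
Min-entry greedy (repeatedly take the single cheapest remaining cell) gives 288 min, worse by 27.
Next-best assignment: Brightly→Machine M4, Ember→Machine M3, Onyx→Machine M7, Quanta→Machine M1, Granite→Machine M2 = 265 min.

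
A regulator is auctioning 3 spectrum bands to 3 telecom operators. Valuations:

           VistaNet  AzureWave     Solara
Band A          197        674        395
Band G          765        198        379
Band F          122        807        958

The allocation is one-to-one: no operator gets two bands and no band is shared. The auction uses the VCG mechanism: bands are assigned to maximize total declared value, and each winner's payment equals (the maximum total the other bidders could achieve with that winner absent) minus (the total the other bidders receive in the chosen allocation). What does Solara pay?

Solara pays $133M.

Efficient allocation: VistaNet→Band G ($765M), AzureWave→Band A ($674M), Solara→Band F ($958M); total welfare W = $2397M.
Solara receives Band F at value $958M, so the others get W − 958 = $1439M.
Without Solara: best allocation of the remaining 2 bidders over all 3 bands is VistaNet→Band G ($765M), AzureWave→Band F ($807M), total $1572M.
VCG payment = (others' best without Solara) − (others' welfare with Solara) = 1572 − 1439 = $133M.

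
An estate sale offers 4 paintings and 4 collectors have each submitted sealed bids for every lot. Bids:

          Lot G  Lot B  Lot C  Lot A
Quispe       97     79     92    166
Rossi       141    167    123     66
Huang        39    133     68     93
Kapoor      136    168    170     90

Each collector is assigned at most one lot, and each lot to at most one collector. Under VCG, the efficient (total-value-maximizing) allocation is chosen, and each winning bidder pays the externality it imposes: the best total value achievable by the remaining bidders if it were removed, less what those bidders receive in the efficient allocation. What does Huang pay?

Efficient allocation: Quispe→Lot A ($166), Rossi→Lot G ($141), Huang→Lot B ($133), Kapoor→Lot C ($170); total welfare W = $610.
Huang receives Lot B at value $133, so the others get W − 133 = $477.
Without Huang: best allocation of the remaining 3 bidders over all 4 lots is Quispe→Lot A ($166), Rossi→Lot B ($167), Kapoor→Lot C ($170), total $503.
VCG payment = (others' best without Huang) − (others' welfare with Huang) = 503 − 477 = $26.

Huang pays $26.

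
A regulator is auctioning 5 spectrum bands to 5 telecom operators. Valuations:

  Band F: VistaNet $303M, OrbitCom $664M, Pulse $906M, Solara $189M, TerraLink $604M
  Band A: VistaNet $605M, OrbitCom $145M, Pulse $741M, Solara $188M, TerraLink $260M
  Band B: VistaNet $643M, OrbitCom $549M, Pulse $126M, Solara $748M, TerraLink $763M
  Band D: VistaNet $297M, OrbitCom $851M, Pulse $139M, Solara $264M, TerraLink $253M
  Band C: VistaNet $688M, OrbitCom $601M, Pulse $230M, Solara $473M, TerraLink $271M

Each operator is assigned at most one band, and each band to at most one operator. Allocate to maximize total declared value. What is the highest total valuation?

Optimal: VistaNet→Band C ($688M), OrbitCom→Band D ($851M), Pulse→Band A ($741M), Solara→Band B ($748M), TerraLink→Band F ($604M) — total 688+851+741+748+604 = $3632M.

Max total: $3632M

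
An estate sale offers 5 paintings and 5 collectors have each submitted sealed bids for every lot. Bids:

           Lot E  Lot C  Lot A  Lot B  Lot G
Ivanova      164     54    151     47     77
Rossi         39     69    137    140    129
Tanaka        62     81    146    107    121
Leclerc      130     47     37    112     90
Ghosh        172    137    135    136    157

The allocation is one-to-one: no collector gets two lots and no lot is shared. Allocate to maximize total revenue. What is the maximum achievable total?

Optimal: Ivanova→Lot E ($164), Rossi→Lot G ($129), Tanaka→Lot A ($146), Leclerc→Lot B ($112), Ghosh→Lot C ($137) — total 164+129+146+112+137 = $688.
Next-best assignment: Ivanova→Lot A, Rossi→Lot B, Tanaka→Lot G, Leclerc→Lot E, Ghosh→Lot C = $679.
Swapping Tanaka↔Ghosh (Tanaka→Lot C $81, Ghosh→Lot A $135) loses 67.

Max total: $688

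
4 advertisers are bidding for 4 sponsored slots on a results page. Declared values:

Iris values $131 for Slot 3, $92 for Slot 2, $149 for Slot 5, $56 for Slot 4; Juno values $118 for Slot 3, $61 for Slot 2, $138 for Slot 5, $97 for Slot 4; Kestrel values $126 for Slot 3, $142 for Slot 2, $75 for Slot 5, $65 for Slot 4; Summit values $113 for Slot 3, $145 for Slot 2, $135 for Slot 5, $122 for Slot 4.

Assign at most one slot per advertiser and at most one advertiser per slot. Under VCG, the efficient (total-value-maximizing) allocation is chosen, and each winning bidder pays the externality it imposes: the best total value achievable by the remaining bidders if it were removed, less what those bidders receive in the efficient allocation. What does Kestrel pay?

Efficient allocation: Iris→Slot 3 ($131), Juno→Slot 5 ($138), Kestrel→Slot 2 ($142), Summit→Slot 4 ($122); total welfare W = $533.
Kestrel receives Slot 2 at value $142, so the others get W − 142 = $391.
Without Kestrel: best allocation of the remaining 3 bidders over all 4 slots is Iris→Slot 3 ($131), Juno→Slot 5 ($138), Summit→Slot 2 ($145), total $414.
VCG payment = (others' best without Kestrel) − (others' welfare with Kestrel) = 414 − 391 = $23.

Kestrel pays $23.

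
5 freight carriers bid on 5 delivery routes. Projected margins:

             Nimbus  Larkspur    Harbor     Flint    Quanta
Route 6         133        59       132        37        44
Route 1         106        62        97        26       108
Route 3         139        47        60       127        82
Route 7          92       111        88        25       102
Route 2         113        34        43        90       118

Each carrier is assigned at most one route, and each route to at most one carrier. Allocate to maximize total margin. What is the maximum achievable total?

Maximum total: $594k

Optimal: Nimbus→Route 1 ($106k), Larkspur→Route 7 ($111k), Harbor→Route 6 ($132k), Flint→Route 3 ($127k), Quanta→Route 2 ($118k) — total 106+111+132+127+118 = $594k.
Column-greedy (each route in turn goes to its best remaining carrier) gives $522k, worse by 72.
Swapping Quanta↔Larkspur (Quanta→Route 7 $102k, Larkspur→Route 2 $34k) loses 93.
Every other assignment is strictly worse.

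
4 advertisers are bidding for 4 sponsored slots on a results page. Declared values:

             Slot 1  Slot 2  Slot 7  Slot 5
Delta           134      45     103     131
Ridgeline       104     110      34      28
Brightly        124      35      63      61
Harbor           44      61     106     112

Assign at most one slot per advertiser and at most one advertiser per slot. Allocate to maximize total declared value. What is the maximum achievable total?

Maximum total: $471

Optimal: Delta→Slot 5 ($131), Ridgeline→Slot 2 ($110), Brightly→Slot 1 ($124), Harbor→Slot 7 ($106) — total 131+110+124+106 = $471.
Swapping Brightly↔Harbor (Brightly→Slot 7 $63, Harbor→Slot 1 $44) loses 123.
Checked against all permutations: $471 is optimal.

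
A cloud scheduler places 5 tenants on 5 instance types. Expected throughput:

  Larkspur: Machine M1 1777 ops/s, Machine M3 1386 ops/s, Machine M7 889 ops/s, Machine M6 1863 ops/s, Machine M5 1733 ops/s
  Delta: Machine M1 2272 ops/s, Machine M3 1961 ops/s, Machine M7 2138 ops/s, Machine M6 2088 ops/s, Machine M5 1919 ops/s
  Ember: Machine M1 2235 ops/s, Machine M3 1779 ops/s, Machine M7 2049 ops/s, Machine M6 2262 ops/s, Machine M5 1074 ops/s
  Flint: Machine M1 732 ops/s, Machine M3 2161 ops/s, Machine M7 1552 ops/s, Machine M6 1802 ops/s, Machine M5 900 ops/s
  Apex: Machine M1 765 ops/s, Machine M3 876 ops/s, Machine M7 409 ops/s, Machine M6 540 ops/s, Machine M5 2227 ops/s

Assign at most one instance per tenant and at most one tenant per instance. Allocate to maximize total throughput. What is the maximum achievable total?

This is the linear assignment problem.
Optimal: Larkspur→Machine M6 (1863 ops/s), Delta→Machine M7 (2138 ops/s), Ember→Machine M1 (2235 ops/s), Flint→Machine M3 (2161 ops/s), Apex→Machine M5 (2227 ops/s) — total 1863+2138+2235+2161+2227 = 10624 ops/s.
Row-greedy (each tenant in turn takes its best remaining instance) gives 10572 ops/s, worse by 52.
No other one-to-one assignment exceeds 10624 ops/s.

Max total: 10624 ops/s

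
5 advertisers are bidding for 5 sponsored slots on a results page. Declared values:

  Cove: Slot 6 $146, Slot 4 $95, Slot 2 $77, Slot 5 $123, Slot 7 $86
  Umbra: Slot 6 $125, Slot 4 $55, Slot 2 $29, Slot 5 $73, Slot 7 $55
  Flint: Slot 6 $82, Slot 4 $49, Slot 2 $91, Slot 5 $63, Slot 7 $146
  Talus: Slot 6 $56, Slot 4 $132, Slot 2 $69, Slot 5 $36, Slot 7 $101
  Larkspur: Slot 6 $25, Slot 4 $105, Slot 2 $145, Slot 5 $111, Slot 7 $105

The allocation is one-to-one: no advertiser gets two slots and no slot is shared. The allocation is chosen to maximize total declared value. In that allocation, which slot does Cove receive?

This is a one-to-one assignment (maximum-weight bipartite matching).
Optimal: Cove→Slot 5 ($123), Umbra→Slot 6 ($125), Flint→Slot 7 ($146), Talus→Slot 4 ($132), Larkspur→Slot 2 ($145) — total 123+125+146+132+145 = $671.
Max-entry greedy (repeatedly take the single best remaining cell) gives $642, worse by 29.
Swapping Larkspur↔Umbra (Larkspur→Slot 6 $25, Umbra→Slot 2 $29) loses 216.
Cove's own top slot is Slot 6 ($146), but forcing Cove→Slot 6 and reassigning the rest optimally gives only $642 — worse by 29.

Cove receives Slot 5.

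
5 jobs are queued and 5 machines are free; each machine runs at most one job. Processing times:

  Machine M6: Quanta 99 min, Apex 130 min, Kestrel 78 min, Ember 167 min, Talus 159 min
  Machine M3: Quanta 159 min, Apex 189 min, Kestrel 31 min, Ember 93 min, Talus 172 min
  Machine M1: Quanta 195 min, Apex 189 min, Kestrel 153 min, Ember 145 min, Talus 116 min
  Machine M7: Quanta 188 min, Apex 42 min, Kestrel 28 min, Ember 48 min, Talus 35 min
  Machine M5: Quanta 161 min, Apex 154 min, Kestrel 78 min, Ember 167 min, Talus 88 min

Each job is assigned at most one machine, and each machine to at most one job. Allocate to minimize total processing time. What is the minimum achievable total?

Optimal: Quanta→Machine M6 (99 min), Apex→Machine M7 (42 min), Kestrel→Machine M3 (31 min), Ember→Machine M1 (145 min), Talus→Machine M5 (88 min) — total 99+42+31+145+88 = 405 min.
Min-entry greedy (repeatedly take the single cheapest remaining cell) gives 497 min, worse by 92.
Checked against all permutations: 405 min is optimal.

Min total: 405 min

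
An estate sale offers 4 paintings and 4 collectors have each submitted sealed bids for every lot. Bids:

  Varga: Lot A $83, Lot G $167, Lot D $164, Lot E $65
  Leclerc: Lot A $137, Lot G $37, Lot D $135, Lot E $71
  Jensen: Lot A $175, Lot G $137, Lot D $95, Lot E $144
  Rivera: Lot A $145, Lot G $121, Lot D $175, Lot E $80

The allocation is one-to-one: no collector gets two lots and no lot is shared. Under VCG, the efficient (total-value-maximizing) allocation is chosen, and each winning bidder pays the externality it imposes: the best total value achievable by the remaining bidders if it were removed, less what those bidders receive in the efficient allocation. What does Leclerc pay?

Leclerc pays $31.

Efficient allocation: Varga→Lot G ($167), Leclerc→Lot A ($137), Jensen→Lot E ($144), Rivera→Lot D ($175); total welfare W = $623.
Leclerc receives Lot A at value $137, so the others get W − 137 = $486.
Without Leclerc: best allocation of the remaining 3 bidders over all 4 lots is Varga→Lot G ($167), Jensen→Lot A ($175), Rivera→Lot D ($175), total $517.
VCG payment = (others' best without Leclerc) − (others' welfare with Leclerc) = 517 − 486 = $31.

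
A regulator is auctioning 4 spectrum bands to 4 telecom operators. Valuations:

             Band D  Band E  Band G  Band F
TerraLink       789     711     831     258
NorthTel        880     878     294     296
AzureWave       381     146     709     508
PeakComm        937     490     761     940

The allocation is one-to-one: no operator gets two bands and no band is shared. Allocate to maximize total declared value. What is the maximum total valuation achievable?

Optimal: TerraLink→Band D ($789M), NorthTel→Band E ($878M), AzureWave→Band G ($709M), PeakComm→Band F ($940M) — total 789+878+709+940 = $3316M.
Next-best assignment: TerraLink→Band E, NorthTel→Band D, AzureWave→Band G, PeakComm→Band F = $3240M.

Maximum total: $3316M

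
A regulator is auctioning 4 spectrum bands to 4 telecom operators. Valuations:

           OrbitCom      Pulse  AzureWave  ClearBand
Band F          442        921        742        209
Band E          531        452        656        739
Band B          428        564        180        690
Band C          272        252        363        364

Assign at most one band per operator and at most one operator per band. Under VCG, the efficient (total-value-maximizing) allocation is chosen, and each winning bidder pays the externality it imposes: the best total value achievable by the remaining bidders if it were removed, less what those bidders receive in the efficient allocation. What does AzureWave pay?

AzureWave pays $259M.

Efficient allocation: OrbitCom→Band C ($272M), Pulse→Band F ($921M), AzureWave→Band E ($656M), ClearBand→Band B ($690M); total welfare W = $2539M.
AzureWave receives Band E at value $656M, so the others get W − 656 = $1883M.
Without AzureWave: best allocation of the remaining 3 bidders over all 4 bands is OrbitCom→Band E ($531M), Pulse→Band F ($921M), ClearBand→Band B ($690M), total $2142M.
VCG payment = (others' best without AzureWave) − (others' welfare with AzureWave) = 2142 − 1883 = $259M.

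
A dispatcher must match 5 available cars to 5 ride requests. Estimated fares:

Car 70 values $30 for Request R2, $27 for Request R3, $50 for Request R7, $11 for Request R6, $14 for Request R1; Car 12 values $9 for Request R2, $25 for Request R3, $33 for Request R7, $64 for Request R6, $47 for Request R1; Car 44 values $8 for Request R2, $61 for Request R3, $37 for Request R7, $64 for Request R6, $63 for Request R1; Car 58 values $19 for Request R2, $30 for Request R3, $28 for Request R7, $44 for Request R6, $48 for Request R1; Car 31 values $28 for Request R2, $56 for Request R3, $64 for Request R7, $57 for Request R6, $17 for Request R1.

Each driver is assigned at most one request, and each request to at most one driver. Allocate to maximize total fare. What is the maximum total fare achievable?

Maximum total: $267

Optimal: Car 70→Request R2 ($30), Car 12→Request R6 ($64), Car 44→Request R3 ($61), Car 58→Request R1 ($48), Car 31→Request R7 ($64) — total 30+64+61+48+64 = $267.
Row-greedy (each driver in turn takes its best remaining request) gives $235, worse by 32.
Next-best assignment: Car 70→Request R7, Car 12→Request R6, Car 44→Request R1, Car 58→Request R2, Car 31→Request R3 = $252.
Every other assignment is strictly worse.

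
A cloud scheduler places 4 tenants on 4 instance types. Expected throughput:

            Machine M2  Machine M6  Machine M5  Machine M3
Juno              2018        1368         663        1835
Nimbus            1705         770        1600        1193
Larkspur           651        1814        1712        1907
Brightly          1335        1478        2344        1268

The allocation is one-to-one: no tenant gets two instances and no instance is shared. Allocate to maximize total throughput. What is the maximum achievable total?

Optimal: Juno→Machine M3 (1835 ops/s), Nimbus→Machine M2 (1705 ops/s), Larkspur→Machine M6 (1814 ops/s), Brightly→Machine M5 (2344 ops/s) — total 1835+1705+1814+2344 = 7698 ops/s.
Row-greedy (each tenant in turn takes its best remaining instance) gives 7003 ops/s, worse by 695.
Next-best assignment: Juno→Machine M2, Nimbus→Machine M3, Larkspur→Machine M6, Brightly→Machine M5 = 7369 ops/s.
Swapping Juno↔Brightly (Juno→Machine M5 663 ops/s, Brightly→Machine M3 1268 ops/s) loses 2248.

Max total: 7698 ops/s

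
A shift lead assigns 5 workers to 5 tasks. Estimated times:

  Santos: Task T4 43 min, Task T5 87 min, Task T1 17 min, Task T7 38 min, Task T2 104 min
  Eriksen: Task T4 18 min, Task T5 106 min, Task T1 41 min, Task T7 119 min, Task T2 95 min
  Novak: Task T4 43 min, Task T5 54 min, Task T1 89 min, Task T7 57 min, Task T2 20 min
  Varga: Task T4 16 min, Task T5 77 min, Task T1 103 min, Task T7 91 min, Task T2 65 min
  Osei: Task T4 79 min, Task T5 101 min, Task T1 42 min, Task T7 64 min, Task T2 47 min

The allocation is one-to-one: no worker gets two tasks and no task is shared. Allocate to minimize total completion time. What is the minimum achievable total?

Optimal: Santos→Task T7 (38 min), Eriksen→Task T4 (18 min), Novak→Task T2 (20 min), Varga→Task T5 (77 min), Osei→Task T1 (42 min) — total 38+18+20+77+42 = 195 min.
Column-greedy (each task in turn goes to its cheapest remaining worker) gives 246 min, worse by 51.
Swapping Osei↔Santos (Osei→Task T7 64 min, Santos→Task T1 17 min) adds 1.

Min total: 195 min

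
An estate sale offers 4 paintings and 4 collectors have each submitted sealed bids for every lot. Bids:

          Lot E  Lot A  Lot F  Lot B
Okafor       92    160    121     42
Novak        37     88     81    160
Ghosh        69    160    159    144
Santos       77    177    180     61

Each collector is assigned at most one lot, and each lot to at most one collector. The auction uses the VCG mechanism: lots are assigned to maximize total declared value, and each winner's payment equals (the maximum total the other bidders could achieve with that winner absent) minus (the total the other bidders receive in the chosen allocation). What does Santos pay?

Efficient allocation: Okafor→Lot E ($92), Novak→Lot B ($160), Ghosh→Lot A ($160), Santos→Lot F ($180); total welfare W = $592.
Santos receives Lot F at value $180, so the others get W − 180 = $412.
Without Santos: best allocation of the remaining 3 bidders over all 4 lots is Okafor→Lot A ($160), Novak→Lot B ($160), Ghosh→Lot F ($159), total $479.
VCG payment = (others' best without Santos) − (others' welfare with Santos) = 479 − 412 = $67.

Santos pays $67.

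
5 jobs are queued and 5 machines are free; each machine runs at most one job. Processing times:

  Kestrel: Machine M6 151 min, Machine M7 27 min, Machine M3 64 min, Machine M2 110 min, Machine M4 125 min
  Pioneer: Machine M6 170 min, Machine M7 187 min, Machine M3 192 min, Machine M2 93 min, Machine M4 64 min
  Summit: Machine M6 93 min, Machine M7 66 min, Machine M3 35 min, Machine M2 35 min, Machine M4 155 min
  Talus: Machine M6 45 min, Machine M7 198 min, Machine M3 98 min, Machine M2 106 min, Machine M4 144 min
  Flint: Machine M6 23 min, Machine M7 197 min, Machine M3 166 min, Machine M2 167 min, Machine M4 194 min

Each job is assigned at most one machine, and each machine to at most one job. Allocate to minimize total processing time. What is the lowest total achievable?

Treat this as an assignment problem: match each job to one machine.
Optimal: Kestrel→Machine M7 (27 min), Pioneer→Machine M4 (64 min), Summit→Machine M2 (35 min), Talus→Machine M3 (98 min), Flint→Machine M6 (23 min) — total 27+64+35+98+23 = 247 min.
Next-best assignment: Kestrel→Machine M7, Pioneer→Machine M4, Summit→Machine M3, Talus→Machine M2, Flint→Machine M6 = 255 min.

Min total: 247 min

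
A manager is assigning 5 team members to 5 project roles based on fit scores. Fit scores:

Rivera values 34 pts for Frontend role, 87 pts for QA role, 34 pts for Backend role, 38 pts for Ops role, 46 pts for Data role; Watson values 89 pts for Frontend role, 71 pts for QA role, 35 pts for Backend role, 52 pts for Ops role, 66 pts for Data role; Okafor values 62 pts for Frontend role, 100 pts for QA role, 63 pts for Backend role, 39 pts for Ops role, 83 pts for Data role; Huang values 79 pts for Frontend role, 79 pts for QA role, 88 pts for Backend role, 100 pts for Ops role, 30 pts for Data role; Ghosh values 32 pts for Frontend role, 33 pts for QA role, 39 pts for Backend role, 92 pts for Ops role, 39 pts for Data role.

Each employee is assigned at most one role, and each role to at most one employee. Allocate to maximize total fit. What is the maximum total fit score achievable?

Optimal: Rivera→QA role (87 pts), Watson→Frontend role (89 pts), Okafor→Data role (83 pts), Huang→Backend role (88 pts), Ghosh→Ops role (92 pts) — total 87+89+83+88+92 = 439 pts.
Row-greedy (each employee in turn takes its best remaining role) gives 398 pts, worse by 41.
Next-best assignment: Rivera→Data role, Watson→Frontend role, Okafor→QA role, Huang→Backend role, Ghosh→Ops role = 415 pts.
Every other assignment is strictly worse.

Maximum total: 439 pts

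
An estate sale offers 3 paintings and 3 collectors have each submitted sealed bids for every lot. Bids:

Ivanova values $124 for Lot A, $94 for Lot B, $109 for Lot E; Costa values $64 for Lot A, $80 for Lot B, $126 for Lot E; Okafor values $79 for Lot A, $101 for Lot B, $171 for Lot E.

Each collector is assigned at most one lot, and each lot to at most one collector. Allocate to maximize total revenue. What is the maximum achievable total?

Maximum total: $375

Optimal: Ivanova→Lot A ($124), Costa→Lot B ($80), Okafor→Lot E ($171) — total 124+80+171 = $375.
Row-greedy (each collector in turn takes its best remaining lot) gives $351, worse by 24.
Next-best assignment: Ivanova→Lot A, Costa→Lot E, Okafor→Lot B = $351.
Swapping Okafor↔Costa (Okafor→Lot B $101, Costa→Lot E $126) loses 24.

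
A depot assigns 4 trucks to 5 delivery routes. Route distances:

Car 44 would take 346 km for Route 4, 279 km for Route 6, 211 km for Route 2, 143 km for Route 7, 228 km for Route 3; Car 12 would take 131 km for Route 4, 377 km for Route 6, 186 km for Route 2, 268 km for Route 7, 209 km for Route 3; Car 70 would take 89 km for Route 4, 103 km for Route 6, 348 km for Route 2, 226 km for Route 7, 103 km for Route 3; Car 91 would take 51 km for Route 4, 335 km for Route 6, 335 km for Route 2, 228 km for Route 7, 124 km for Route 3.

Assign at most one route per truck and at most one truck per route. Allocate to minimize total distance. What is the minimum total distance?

Optimal: Car 44→Route 7 (143 km), Car 12→Route 2 (186 km), Car 70→Route 6 (103 km), Car 91→Route 4 (51 km) — total 143+186+103+51 = 483 km.
Row-greedy (each truck in turn takes its cheapest remaining route) gives 501 km, worse by 18.

Minimum total: 483 km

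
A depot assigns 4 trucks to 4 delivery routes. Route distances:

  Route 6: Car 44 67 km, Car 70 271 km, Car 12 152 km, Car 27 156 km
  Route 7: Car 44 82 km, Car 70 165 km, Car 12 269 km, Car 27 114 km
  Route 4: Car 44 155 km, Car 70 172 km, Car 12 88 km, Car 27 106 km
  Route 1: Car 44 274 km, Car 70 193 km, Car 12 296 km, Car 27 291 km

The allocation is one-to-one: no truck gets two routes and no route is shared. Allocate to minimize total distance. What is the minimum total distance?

Min total: 462 km

Optimal: Car 44→Route 6 (67 km), Car 70→Route 1 (193 km), Car 12→Route 4 (88 km), Car 27→Route 7 (114 km) — total 67+193+88+114 = 462 km.
Row-greedy (each truck in turn takes its cheapest remaining route) gives 611 km, worse by 149.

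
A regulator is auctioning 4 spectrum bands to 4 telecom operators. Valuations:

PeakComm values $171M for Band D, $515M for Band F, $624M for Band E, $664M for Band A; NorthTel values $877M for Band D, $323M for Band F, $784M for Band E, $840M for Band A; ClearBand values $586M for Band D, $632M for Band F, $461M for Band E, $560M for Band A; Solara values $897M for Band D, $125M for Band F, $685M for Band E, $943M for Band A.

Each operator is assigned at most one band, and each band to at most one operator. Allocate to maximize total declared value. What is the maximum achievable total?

Max total: $3076M

Optimal: PeakComm→Band E ($624M), NorthTel→Band D ($877M), ClearBand→Band F ($632M), Solara→Band A ($943M) — total 624+877+632+943 = $3076M.
Column-greedy (each band in turn goes to its best remaining operator) gives $2977M, worse by 99.
Swapping PeakComm↔Solara (PeakComm→Band A $664M, Solara→Band E $685M) loses 218.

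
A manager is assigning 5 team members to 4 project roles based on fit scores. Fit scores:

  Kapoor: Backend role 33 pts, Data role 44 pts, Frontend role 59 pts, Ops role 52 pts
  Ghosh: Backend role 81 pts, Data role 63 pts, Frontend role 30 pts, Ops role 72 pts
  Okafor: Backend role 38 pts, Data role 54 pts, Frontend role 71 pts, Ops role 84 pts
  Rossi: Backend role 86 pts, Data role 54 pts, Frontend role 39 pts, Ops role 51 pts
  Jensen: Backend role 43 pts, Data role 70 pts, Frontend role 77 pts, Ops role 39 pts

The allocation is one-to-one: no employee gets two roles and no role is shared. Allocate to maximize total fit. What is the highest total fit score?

Max total: 310 pts

This is a one-to-one assignment (maximum-weight bipartite matching).
Optimal: Rossi→Backend role (86 pts), Ghosh→Data role (63 pts), Jensen→Frontend role (77 pts), Okafor→Ops role (84 pts) — total 86+63+77+84 = 310 pts.
Column-greedy (each role in turn goes to its best remaining employee) gives 299 pts, worse by 11.
Swapping Ghosh↔Okafor (Ghosh→Ops role 72 pts, Okafor→Data role 54 pts) loses 21.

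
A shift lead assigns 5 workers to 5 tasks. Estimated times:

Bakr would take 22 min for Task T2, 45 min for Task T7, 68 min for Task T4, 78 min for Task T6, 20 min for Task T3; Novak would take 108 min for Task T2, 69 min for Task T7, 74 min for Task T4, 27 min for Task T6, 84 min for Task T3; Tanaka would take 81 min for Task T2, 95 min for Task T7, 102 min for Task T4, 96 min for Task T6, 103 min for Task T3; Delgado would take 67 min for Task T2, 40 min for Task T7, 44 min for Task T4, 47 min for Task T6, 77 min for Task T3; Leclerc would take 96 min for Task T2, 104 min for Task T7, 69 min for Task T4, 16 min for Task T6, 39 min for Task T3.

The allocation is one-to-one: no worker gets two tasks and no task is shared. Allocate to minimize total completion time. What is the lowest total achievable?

Treat this as an assignment problem: match each worker to one task.
Optimal: Bakr→Task T2 (22 min), Novak→Task T6 (27 min), Tanaka→Task T7 (95 min), Delgado→Task T4 (44 min), Leclerc→Task T3 (39 min) — total 22+27+95+44+39 = 227 min.
Min-entry greedy (repeatedly take the single cheapest remaining cell) gives 231 min, worse by 4.

Min total: 227 min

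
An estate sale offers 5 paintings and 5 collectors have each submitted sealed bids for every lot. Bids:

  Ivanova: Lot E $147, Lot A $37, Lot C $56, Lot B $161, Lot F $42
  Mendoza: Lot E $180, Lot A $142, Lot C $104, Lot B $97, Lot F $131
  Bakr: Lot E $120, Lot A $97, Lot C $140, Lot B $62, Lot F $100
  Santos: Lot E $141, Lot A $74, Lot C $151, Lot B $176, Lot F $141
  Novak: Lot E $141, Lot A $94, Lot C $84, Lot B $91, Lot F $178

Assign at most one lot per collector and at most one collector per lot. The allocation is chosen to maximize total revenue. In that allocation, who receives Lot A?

Optimal: Ivanova→Lot E ($147), Mendoza→Lot A ($142), Bakr→Lot C ($140), Santos→Lot B ($176), Novak→Lot F ($178) — total 147+142+140+176+178 = $783.
Checked against all permutations: $783 is optimal.
Mendoza's own top lot is Lot E ($180), but forcing Mendoza→Lot E and reassigning the rest optimally gives only $767 — worse by 16.

Mendoza receives Lot A.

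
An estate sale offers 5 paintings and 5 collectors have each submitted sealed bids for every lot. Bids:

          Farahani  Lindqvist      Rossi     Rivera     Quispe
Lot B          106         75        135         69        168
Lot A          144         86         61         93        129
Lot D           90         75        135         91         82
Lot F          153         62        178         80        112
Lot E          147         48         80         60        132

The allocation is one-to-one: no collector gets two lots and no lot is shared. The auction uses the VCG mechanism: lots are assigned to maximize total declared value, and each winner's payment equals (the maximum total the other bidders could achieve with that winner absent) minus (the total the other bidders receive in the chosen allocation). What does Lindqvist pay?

Lindqvist pays $2.

Efficient allocation: Farahani→Lot E ($147), Lindqvist→Lot A ($86), Rossi→Lot F ($178), Rivera→Lot D ($91), Quispe→Lot B ($168); total welfare W = $670.
Lindqvist receives Lot A at value $86, so the others get W − 86 = $584.
Without Lindqvist: best allocation of the remaining 4 bidders over all 5 lots is Farahani→Lot E ($147), Rossi→Lot F ($178), Rivera→Lot A ($93), Quispe→Lot B ($168), total $586.
VCG payment = (others' best without Lindqvist) − (others' welfare with Lindqvist) = 586 − 584 = $2.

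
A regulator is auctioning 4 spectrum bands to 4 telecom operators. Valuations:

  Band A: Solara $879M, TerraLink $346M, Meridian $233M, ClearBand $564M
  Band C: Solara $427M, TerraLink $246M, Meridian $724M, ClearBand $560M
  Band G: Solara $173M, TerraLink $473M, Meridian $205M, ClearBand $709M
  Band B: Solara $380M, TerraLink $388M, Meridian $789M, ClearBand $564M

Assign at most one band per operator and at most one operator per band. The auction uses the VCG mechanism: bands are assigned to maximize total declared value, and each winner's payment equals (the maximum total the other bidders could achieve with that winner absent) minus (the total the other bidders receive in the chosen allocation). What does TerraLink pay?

TerraLink pays $149M.

Efficient allocation: Solara→Band A ($879M), TerraLink→Band G ($473M), Meridian→Band B ($789M), ClearBand→Band C ($560M); total welfare W = $2701M.
TerraLink receives Band G at value $473M, so the others get W − 473 = $2228M.
Without TerraLink: best allocation of the remaining 3 bidders over all 4 bands is Solara→Band A ($879M), Meridian→Band B ($789M), ClearBand→Band G ($709M), total $2377M.
VCG payment = (others' best without TerraLink) − (others' welfare with TerraLink) = 2377 − 2228 = $149M.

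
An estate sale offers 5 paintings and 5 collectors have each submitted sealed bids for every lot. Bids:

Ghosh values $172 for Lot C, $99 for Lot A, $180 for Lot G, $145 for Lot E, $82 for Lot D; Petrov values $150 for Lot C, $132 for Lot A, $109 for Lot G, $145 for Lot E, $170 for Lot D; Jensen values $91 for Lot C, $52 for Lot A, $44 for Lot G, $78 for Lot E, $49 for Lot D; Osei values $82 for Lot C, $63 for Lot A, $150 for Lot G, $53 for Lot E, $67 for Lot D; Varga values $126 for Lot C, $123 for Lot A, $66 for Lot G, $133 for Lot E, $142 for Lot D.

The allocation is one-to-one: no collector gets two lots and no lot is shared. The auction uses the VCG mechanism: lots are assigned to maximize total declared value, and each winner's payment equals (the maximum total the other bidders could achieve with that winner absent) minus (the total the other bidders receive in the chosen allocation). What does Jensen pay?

Jensen pays $10.

Efficient allocation: Ghosh→Lot C ($172), Petrov→Lot D ($170), Jensen→Lot E ($78), Osei→Lot G ($150), Varga→Lot A ($123); total welfare W = $693.
Jensen receives Lot E at value $78, so the others get W − 78 = $615.
Without Jensen: best allocation of the remaining 4 bidders over all 5 lots is Ghosh→Lot C ($172), Petrov→Lot D ($170), Osei→Lot G ($150), Varga→Lot E ($133), total $625.
VCG payment = (others' best without Jensen) − (others' welfare with Jensen) = 625 − 615 = $10.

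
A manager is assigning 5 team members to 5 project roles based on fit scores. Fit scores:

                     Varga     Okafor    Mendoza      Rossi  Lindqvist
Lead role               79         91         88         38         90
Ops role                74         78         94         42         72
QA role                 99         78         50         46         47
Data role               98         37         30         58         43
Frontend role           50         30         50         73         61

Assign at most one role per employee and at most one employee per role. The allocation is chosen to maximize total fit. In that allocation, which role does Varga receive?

Varga receives Data role.

Optimal: Varga→Data role (98 pts), Okafor→QA role (78 pts), Mendoza→Ops role (94 pts), Rossi→Frontend role (73 pts), Lindqvist→Lead role (90 pts) — total 98+78+94+73+90 = 433 pts.
Column-greedy (each role in turn goes to its best remaining employee) gives 403 pts, worse by 30.
Next-best assignment: Varga→Data role, Okafor→QA role, Mendoza→Lead role, Rossi→Frontend role, Lindqvist→Ops role = 409 pts.
Swapping Rossi↔Mendoza (Rossi→Ops role 42 pts, Mendoza→Frontend role 50 pts) loses 75.
Every other assignment is strictly worse.
Varga's own top role is QA role (99 pts), but forcing Varga→QA role and reassigning the rest optimally gives only 403 pts — worse by 30.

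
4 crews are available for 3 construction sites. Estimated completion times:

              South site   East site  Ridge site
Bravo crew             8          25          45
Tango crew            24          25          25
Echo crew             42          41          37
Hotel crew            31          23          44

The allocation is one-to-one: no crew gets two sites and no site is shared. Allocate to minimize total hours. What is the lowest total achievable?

Min total: 56 hours

This is the linear assignment problem.
Optimal: Bravo crew→South site (8 hours), Hotel crew→East site (23 hours), Tango crew→Ridge site (25 hours) — total 8+23+25 = 56 hours.
Row-greedy (each crew in turn takes its cheapest remaining site) gives 70 hours, worse by 14.
Next-best assignment: Bravo crew→South site, Hotel crew→East site, Echo crew→Ridge site = 68 hours.
Swapping Tango crew↔Hotel crew (Tango crew→East site 25 hours, Hotel crew→Ridge site 44 hours) adds 21.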